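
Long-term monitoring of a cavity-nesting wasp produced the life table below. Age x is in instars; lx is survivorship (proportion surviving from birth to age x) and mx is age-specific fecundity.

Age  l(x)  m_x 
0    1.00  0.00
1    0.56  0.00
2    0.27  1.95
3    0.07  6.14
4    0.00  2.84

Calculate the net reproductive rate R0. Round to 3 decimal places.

0.956

lx·mx by age: 0, 0, 0.5265, 0.4298, 0
R0 = Σ lx·mx = 0.9563 → 0.956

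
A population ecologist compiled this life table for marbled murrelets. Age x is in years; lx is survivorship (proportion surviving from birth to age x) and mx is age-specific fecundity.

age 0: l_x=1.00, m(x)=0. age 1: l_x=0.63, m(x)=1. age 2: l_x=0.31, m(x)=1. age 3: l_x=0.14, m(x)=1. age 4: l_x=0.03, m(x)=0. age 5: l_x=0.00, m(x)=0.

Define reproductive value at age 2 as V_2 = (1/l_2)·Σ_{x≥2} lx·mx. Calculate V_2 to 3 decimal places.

lx·mx for x ≥ 2: 0.31, 0.14, 0, 0 → sum = 0.45
V_2 = 0.45 / l_2 = 0.45 / 0.31 = 1.451613… → 1.452

1.452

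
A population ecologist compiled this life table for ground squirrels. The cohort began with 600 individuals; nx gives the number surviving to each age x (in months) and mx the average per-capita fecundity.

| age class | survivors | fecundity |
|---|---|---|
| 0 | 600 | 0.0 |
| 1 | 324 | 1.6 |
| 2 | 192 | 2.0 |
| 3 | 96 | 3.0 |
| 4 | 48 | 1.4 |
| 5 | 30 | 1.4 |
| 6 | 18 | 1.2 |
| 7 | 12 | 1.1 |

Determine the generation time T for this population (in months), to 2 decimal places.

lx = nx/n0 = nx/600: 1, 0.54, 0.32, 0.16, 0.08, 0.05, 0.03, 0.02
lx·mx: 0, 0.864, 0.64, 0.48, 0.112, 0.07, 0.036, 0.022 → R0 = 2.224
x·lx·mx: 0, 0.864, 1.28, 1.44, 0.448, 0.35, 0.216, 0.154 → Σ = 4.752
T = 4.752 / 2.224 = 2.136691… → 2.14

2.14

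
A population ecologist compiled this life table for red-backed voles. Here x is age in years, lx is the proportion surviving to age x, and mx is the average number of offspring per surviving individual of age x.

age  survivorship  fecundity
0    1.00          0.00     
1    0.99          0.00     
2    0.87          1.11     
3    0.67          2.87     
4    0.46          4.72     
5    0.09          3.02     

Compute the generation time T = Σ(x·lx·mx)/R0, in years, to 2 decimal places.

3.33

lx·mx: 0, 0, 0.9657, 1.9229, 2.1712, 0.2718 → R0 = 5.3316
x·lx·mx: 0, 0, 1.9314, 5.7687, 8.6848, 1.359 → Σ = 17.7439
T = 17.7439 / 5.3316 = 3.328063… → 3.33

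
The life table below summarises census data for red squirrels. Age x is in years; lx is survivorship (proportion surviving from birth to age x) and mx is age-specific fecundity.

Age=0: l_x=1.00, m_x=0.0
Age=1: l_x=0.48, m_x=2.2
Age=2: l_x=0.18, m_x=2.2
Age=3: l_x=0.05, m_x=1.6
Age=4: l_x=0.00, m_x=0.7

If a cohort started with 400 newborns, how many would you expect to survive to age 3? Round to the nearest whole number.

20

Expected survivors = N0 · l_3 = 400 × 0.05 = 20 → 20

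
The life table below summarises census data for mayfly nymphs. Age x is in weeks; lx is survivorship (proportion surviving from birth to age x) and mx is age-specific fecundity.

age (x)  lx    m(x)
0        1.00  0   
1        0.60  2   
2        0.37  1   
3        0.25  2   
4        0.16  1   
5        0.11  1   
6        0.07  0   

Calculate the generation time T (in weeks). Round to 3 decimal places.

1.979

lx·mx: 0, 1.2, 0.37, 0.5, 0.16, 0.11, 0 → R0 = 2.34
x·lx·mx: 0, 1.2, 0.74, 1.5, 0.64, 0.55, 0 → Σ = 4.63
T = 4.63 / 2.34 = 1.978632… → 1.979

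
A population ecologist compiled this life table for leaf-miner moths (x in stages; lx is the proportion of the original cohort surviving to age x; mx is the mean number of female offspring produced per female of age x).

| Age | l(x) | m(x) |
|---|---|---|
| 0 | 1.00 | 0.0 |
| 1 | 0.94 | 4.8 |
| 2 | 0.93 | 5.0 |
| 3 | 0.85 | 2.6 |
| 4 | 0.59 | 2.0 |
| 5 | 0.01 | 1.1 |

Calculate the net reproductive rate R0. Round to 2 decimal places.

lx·mx by age: 0, 4.512, 4.65, 2.21, 1.18, 0.011
R0 = Σ lx·mx = 12.563 → 12.56

12.56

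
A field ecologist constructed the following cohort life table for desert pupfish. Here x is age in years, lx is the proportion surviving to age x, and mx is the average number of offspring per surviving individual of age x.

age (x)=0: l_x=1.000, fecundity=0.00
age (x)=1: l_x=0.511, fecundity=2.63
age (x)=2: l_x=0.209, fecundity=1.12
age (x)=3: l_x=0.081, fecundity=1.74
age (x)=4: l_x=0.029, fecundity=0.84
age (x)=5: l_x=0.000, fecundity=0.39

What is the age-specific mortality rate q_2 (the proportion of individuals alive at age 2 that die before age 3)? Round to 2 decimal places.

0.61

q_2 = (l_2 − l_3) / l_2 = (0.209 − 0.081) / 0.209
     = 0.128 / 0.209 = 0.61244… → 0.61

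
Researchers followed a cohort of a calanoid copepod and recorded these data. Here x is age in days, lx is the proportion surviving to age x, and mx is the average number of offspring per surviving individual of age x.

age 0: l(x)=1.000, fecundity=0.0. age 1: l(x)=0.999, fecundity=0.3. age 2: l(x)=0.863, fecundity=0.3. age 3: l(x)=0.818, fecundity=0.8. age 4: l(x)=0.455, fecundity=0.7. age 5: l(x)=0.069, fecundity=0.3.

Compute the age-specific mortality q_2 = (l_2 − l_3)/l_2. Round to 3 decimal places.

0.052

q_2 = (l_2 − l_3) / l_2 = (0.863 − 0.818) / 0.863
     = 0.045 / 0.863 = 0.052144… → 0.052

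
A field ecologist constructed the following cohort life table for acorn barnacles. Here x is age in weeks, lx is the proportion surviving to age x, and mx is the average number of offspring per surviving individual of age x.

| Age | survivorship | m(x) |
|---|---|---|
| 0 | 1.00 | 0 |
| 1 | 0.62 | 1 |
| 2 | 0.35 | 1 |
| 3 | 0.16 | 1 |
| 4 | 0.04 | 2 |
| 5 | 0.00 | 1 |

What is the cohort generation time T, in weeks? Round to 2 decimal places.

1.75

lx·mx: 0, 0.62, 0.35, 0.16, 0.08, 0 → R0 = 1.21
x·lx·mx: 0, 0.62, 0.7, 0.48, 0.32, 0 → Σ = 2.12
T = 2.12 / 1.21 = 1.752066… → 1.75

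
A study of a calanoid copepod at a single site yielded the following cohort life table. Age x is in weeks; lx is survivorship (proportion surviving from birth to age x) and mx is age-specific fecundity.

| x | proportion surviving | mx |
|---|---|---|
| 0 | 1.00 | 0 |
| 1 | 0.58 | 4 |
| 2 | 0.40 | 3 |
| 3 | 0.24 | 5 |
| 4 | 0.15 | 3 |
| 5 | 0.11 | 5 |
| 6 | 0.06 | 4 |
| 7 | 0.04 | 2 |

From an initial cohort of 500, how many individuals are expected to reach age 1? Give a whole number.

290

Expected survivors = N0 · l_1 = 500 × 0.58 = 290 → 290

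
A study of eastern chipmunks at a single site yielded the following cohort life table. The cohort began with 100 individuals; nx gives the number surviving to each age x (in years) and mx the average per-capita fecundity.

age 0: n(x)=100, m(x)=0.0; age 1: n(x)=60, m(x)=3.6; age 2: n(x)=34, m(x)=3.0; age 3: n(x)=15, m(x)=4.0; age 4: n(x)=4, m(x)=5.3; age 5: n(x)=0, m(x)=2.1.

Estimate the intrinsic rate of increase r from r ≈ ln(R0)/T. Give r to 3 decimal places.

0.807

lx = nx/n0 = nx/100: 1, 0.6, 0.34, 0.15, 0.04, 0
R0 = Σ lx·mx = 0 + 2.16 + 1.02 + 0.6 + 0.212 + 0 = 3.992
Σ x·lx·mx = 6.848; T = 6.848/3.992 = 1.71543…
r ≈ ln(R0)/T = ln(3.992)/1.71543… = 0.80696… → 0.807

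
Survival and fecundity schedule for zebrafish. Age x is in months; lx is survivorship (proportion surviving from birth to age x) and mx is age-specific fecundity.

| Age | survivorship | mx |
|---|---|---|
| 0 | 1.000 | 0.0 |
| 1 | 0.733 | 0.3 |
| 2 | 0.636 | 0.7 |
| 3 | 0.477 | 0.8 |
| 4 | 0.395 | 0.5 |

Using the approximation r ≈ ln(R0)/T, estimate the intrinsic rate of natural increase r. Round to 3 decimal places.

0.089

R0 = Σ lx·mx = 0 + 0.2199 + 0.4452 + 0.3816 + 0.1975 = 1.2442
Σ x·lx·mx = 3.0451; T = 3.0451/1.2442 = 2.44744…
r ≈ ln(R0)/T = ln(1.2442)/2.44744… = 0.08927… → 0.089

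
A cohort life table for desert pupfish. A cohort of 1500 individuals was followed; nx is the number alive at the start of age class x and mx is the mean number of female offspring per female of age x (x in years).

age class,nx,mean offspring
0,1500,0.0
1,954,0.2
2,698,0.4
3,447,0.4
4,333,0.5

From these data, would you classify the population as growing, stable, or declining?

declining

lx = nx/n0 = nx/1500: 1, 0.636, 0.46533…, 0.298, 0.222
R0 = Σ lx·mx = 0 + 0.1272 + 0.186133… + 0.1192 + 0.111 = 0.543533…
R0 < 1, so the population is declining.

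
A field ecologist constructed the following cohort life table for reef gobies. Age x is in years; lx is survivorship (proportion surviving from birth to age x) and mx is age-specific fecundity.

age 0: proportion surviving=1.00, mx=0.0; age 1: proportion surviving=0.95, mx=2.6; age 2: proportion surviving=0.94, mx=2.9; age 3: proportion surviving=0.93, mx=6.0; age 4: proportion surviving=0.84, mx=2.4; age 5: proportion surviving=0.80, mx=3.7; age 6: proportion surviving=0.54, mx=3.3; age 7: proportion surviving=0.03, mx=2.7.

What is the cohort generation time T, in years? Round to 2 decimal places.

lx·mx: 0, 2.47, 2.726, 5.58, 2.016, 2.96, 1.782, 0.081 → R0 = 17.615
x·lx·mx: 0, 2.47, 5.452, 16.74, 8.064, 14.8, 10.692, 0.567 → Σ = 58.785
T = 58.785 / 17.615 = 3.337213… → 3.34

3.34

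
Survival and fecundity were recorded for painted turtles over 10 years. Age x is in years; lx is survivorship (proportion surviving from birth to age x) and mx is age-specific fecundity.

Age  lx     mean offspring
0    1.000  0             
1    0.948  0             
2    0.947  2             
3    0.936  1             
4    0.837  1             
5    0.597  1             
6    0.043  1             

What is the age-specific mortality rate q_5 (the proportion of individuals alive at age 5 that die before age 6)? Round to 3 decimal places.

0.928

q_5 = (l_5 − l_6) / l_5 = (0.597 − 0.043) / 0.597
     = 0.554 / 0.597 = 0.927973… → 0.928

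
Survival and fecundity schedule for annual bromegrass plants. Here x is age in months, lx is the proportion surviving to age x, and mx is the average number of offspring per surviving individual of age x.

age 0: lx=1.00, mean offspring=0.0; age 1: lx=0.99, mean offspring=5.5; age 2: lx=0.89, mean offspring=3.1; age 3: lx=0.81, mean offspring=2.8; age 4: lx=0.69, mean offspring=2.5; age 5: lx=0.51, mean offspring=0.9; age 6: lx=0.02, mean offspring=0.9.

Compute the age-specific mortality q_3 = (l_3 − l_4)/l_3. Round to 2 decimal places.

0.15

q_3 = (l_3 − l_4) / l_3 = (0.81 − 0.69) / 0.81
     = 0.12 / 0.81 = 0.148148… → 0.15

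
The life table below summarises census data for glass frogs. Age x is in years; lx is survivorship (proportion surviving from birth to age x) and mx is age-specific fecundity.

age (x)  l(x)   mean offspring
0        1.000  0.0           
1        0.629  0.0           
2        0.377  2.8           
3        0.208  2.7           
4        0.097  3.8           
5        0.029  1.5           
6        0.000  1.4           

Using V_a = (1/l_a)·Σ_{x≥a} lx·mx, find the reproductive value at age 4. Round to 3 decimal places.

4.248

lx·mx for x ≥ 4: 0.3686, 0.0435, 0 → sum = 0.4121
V_4 = 0.4121 / l_4 = 0.4121 / 0.097 = 4.248454… → 4.248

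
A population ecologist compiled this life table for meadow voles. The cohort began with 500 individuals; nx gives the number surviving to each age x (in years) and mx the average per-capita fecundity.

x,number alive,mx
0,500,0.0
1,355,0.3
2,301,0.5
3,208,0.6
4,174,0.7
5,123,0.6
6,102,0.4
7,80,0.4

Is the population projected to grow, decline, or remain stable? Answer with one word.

lx = nx/n0 = nx/500: 1, 0.71, 0.602, 0.416, 0.348, 0.246, 0.204, 0.16
R0 = Σ lx·mx = 0 + 0.213 + 0.301 + 0.2496 + 0.2436 + 0.1476 + 0.0816 + 0.064 = 1.3004
R0 > 1, so the population is growing.

growing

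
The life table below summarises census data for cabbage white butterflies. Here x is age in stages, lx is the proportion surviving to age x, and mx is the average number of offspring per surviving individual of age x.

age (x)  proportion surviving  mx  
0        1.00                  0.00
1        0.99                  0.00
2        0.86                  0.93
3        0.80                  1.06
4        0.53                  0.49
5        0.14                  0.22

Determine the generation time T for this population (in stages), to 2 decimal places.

2.75

lx·mx: 0, 0, 0.7998, 0.848, 0.2597, 0.0308 → R0 = 1.9383
x·lx·mx: 0, 0, 1.5996, 2.544, 1.0388, 0.154 → Σ = 5.3364
T = 5.3364 / 1.9383 = 2.753134… → 2.75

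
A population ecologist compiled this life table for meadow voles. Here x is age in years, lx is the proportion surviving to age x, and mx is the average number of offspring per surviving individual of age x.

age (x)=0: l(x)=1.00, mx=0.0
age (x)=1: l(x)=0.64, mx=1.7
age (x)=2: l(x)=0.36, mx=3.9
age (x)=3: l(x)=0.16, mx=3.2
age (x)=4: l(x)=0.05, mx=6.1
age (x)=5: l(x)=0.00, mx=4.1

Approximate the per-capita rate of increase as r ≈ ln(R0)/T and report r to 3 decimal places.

R0 = Σ lx·mx = 0 + 1.088 + 1.404 + 0.512 + 0.305 + 0 = 3.309
Σ x·lx·mx = 6.652; T = 6.652/3.309 = 2.01028…
r ≈ ln(R0)/T = ln(3.309)/2.01028… = 0.59526… → 0.595

0.595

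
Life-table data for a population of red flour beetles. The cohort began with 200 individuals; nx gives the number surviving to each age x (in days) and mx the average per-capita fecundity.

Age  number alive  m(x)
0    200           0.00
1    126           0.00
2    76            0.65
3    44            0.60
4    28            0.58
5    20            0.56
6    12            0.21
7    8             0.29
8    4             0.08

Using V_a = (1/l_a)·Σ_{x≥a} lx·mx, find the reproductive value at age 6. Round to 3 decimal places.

0.430

lx = nx/n0 = nx/200: 1, 0.63, 0.38, 0.22, 0.14, 0.1, 0.06, 0.04, 0.02
lx·mx for x ≥ 6: 0.0126, 0.0116, 0.0016 → sum = 0.0258
V_6 = 0.0258 / l_6 = 0.0258 / 0.06 = 0.43 → 0.430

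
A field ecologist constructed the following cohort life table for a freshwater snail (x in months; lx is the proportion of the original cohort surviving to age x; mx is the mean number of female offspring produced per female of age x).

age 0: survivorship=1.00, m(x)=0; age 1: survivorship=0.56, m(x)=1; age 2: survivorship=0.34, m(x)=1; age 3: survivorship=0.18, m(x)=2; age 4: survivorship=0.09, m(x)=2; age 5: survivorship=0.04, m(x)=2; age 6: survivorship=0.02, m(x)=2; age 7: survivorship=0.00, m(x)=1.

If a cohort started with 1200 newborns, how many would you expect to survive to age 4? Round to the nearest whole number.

Expected survivors = N0 · l_4 = 1200 × 0.09 = 108 → 108

108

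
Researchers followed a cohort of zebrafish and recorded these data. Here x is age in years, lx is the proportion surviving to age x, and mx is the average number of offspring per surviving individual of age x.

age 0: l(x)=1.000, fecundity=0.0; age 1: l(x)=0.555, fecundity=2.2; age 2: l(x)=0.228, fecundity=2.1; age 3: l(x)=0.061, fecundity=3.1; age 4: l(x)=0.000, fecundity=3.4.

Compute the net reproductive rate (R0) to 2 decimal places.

lx·mx by age: 0, 1.221, 0.4788, 0.1891, 0
R0 = Σ lx·mx = 1.8889 → 1.89

1.89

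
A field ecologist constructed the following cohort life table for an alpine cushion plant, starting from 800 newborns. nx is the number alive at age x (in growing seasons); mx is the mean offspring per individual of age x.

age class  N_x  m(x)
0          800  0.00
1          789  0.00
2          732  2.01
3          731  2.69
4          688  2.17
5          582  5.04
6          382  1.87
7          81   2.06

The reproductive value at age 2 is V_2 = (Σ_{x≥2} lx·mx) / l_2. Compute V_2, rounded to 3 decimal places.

lx = nx/n0 = nx/800: 1, 0.98625, 0.915, 0.91375, 0.86, 0.7275, 0.4775, 0.10125
lx·mx for x ≥ 2: 1.83915, 2.457988…, 1.8662, 3.6666, 0.892925, 0.208575… → sum = 10.931438…
V_2 = 10.931438… / l_2 = 10.931438… / 0.915 = 11.946926… → 11.947

11.947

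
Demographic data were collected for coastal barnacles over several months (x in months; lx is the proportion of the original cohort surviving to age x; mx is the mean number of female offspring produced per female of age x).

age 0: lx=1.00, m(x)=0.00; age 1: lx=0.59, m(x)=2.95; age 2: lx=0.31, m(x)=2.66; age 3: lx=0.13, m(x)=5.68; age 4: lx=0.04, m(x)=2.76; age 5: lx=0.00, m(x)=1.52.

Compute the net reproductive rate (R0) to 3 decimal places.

lx·mx by age: 0, 1.7405, 0.8246, 0.7384, 0.1104, 0
R0 = Σ lx·mx = 3.4139 → 3.414

3.414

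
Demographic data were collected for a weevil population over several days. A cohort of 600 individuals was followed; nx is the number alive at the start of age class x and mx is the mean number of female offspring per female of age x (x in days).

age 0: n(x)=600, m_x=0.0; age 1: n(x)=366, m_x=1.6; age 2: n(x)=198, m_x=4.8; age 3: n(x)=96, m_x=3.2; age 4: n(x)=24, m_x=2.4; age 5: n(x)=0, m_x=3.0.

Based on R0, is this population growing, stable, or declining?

growing

lx = nx/n0 = nx/600: 1, 0.61, 0.33, 0.16, 0.04, 0
R0 = Σ lx·mx = 0 + 0.976 + 1.584 + 0.512 + 0.096 + 0 = 3.168
R0 > 1, so the population is growing.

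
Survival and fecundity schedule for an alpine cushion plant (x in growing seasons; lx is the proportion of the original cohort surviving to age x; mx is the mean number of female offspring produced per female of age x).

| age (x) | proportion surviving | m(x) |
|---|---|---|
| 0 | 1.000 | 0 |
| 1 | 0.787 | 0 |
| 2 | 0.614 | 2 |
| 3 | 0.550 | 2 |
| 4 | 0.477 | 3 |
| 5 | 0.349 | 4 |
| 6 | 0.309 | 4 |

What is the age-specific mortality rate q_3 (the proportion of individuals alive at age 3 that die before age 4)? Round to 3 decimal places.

0.133

q_3 = (l_3 − l_4) / l_3 = (0.55 − 0.477) / 0.55
     = 0.073 / 0.55 = 0.132727… → 0.133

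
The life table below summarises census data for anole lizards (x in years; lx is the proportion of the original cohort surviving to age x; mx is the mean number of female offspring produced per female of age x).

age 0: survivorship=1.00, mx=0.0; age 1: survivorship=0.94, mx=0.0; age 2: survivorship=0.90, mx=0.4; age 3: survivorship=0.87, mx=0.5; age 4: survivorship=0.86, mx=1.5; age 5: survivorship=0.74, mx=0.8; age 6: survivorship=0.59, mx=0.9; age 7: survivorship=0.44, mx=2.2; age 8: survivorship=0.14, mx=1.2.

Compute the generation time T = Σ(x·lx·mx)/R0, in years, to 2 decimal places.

4.94

lx·mx: 0, 0, 0.36, 0.435, 1.29, 0.592, 0.531, 0.968, 0.168 → R0 = 4.344
x·lx·mx: 0, 0, 0.72, 1.305, 5.16, 2.96, 3.186, 6.776, 1.344 → Σ = 21.451
T = 21.451 / 4.344 = 4.938076… → 4.94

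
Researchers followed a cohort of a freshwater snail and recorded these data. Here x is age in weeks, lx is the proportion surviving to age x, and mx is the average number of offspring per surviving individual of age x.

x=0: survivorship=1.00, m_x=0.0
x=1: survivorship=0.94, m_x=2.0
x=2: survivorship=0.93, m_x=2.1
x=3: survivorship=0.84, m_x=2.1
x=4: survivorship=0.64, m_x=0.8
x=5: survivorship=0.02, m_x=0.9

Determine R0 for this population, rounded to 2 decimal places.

lx·mx by age: 0, 1.88, 1.953, 1.764, 0.512, 0.018
R0 = Σ lx·mx = 6.127 → 6.13

6.13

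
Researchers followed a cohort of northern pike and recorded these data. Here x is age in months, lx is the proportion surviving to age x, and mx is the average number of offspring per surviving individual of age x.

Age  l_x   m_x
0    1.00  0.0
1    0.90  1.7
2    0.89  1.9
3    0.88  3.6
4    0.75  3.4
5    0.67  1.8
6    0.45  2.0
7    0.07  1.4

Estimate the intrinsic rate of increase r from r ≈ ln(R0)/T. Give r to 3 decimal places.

0.731

R0 = Σ lx·mx = 0 + 1.53 + 1.691 + 3.168 + 2.55 + 1.206 + 0.9 + 0.098 = 11.143
Σ x·lx·mx = 36.732; T = 36.732/11.143 = 3.29642…
r ≈ ln(R0)/T = ln(11.143)/3.29642… = 0.73134… → 0.731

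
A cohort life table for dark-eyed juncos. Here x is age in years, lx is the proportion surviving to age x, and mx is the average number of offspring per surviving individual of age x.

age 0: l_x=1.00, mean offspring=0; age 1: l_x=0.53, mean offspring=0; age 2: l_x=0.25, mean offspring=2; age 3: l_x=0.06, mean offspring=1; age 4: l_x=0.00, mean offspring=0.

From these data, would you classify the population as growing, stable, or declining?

declining

R0 = Σ lx·mx = 0 + 0 + 0.5 + 0.06 + 0 = 0.56
R0 < 1, so the population is declining.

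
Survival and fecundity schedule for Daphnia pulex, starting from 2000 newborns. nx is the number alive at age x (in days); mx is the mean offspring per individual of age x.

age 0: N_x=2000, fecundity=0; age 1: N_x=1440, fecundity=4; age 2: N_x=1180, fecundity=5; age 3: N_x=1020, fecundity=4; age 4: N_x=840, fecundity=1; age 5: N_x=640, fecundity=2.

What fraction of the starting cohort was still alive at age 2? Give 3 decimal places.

l_2 = n_2/n_0 = 1180/2000 = 0.59 → 0.590

0.590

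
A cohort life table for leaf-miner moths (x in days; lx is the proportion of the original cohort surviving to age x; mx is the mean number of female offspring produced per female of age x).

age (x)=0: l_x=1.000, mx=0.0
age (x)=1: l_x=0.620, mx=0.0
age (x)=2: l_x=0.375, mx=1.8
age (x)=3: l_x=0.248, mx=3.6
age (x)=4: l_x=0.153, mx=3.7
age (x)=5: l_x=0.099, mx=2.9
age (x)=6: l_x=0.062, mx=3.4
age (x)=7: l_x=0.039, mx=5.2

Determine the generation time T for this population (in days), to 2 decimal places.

lx·mx: 0, 0, 0.675, 0.8928, 0.5661, 0.2871, 0.2108, 0.2028 → R0 = 2.8346
x·lx·mx: 0, 0, 1.35, 2.6784, 2.2644, 1.4355, 1.2648, 1.4196 → Σ = 10.4127
T = 10.4127 / 2.8346 = 3.673428… → 3.67

3.67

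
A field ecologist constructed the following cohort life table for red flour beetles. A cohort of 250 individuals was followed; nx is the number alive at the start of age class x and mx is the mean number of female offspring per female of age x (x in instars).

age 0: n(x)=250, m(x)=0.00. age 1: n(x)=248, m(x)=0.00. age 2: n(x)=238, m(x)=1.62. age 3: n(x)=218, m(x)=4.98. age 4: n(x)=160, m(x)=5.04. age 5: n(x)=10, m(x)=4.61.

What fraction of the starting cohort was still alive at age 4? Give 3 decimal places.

l_4 = n_4/n_0 = 160/250 = 0.64 → 0.640

0.640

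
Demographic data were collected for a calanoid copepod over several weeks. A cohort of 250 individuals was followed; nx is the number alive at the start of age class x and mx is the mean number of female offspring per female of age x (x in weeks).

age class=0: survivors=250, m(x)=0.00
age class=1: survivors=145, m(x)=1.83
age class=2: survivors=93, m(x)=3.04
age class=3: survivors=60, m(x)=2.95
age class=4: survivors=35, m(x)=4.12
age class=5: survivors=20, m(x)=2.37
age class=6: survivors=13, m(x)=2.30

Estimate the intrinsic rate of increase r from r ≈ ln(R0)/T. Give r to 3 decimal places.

lx = nx/n0 = nx/250: 1, 0.58, 0.372, 0.24, 0.14, 0.08, 0.052
R0 = Σ lx·mx = 0 + 1.0614 + 1.13088 + 0.708 + 0.5768 + 0.1896 + 0.1196 = 3.78628
Σ x·lx·mx = 9.41996; T = 9.41996/3.78628 = 2.48792…
r ≈ ln(R0)/T = ln(3.78628)/2.48792… = 0.53514… → 0.535

0.535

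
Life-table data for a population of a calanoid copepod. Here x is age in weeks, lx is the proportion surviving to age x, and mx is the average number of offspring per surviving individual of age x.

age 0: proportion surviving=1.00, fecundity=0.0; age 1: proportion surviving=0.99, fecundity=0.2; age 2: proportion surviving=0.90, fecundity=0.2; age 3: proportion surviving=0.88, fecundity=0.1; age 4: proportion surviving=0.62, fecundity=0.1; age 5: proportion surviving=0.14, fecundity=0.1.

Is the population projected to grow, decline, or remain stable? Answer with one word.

R0 = Σ lx·mx = 0 + 0.198 + 0.18 + 0.088 + 0.062 + 0.014 = 0.542
R0 < 1, so the population is declining.

declining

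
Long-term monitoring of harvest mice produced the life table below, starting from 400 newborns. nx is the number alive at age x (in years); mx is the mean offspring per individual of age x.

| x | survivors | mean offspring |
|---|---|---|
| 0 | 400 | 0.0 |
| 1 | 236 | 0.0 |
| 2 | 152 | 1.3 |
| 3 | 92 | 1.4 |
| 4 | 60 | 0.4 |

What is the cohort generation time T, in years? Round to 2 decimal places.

2.50

lx = nx/n0 = nx/400: 1, 0.59, 0.38, 0.23, 0.15
lx·mx: 0, 0, 0.494, 0.322, 0.06 → R0 = 0.876
x·lx·mx: 0, 0, 0.988, 0.966, 0.24 → Σ = 2.194
T = 2.194 / 0.876 = 2.504566… → 2.50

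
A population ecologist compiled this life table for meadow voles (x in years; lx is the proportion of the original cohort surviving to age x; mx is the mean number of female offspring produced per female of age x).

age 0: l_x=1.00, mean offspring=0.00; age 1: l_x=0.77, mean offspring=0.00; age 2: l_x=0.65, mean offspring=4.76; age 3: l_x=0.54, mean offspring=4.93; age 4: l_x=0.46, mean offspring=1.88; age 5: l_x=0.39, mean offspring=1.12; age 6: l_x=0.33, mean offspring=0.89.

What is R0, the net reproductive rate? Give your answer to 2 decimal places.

lx·mx by age: 0, 0, 3.094, 2.6622, 0.8648, 0.4368, 0.2937
R0 = Σ lx·mx = 7.3515 → 7.35

7.35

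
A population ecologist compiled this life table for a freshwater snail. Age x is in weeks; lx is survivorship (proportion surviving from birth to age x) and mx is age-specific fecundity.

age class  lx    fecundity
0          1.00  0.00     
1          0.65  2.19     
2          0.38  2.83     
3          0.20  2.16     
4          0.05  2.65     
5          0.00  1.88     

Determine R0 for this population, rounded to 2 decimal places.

lx·mx by age: 0, 1.4235, 1.0754, 0.432, 0.1325, 0
R0 = Σ lx·mx = 3.0634 → 3.06

3.06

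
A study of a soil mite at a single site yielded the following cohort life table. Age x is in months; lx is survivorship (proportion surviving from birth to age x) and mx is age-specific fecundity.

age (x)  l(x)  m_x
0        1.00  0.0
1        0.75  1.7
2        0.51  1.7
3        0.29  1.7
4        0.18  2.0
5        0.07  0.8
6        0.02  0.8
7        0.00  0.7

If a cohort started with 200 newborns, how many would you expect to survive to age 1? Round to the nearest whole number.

Expected survivors = N0 · l_1 = 200 × 0.75 = 150 → 150

150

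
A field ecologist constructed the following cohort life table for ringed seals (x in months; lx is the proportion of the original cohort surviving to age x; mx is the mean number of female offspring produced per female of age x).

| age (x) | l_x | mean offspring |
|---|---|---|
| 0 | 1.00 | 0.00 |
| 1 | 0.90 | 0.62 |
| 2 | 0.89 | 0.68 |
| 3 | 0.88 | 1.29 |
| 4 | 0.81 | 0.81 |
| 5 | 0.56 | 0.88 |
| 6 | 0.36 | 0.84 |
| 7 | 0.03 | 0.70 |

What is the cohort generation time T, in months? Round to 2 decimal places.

3.24

lx·mx: 0, 0.558, 0.6052, 1.1352, 0.6561, 0.4928, 0.3024, 0.021 → R0 = 3.7707
x·lx·mx: 0, 0.558, 1.2104, 3.4056, 2.6244, 2.464, 1.8144, 0.147 → Σ = 12.2238
T = 12.2238 / 3.7707 = 3.241785… → 3.24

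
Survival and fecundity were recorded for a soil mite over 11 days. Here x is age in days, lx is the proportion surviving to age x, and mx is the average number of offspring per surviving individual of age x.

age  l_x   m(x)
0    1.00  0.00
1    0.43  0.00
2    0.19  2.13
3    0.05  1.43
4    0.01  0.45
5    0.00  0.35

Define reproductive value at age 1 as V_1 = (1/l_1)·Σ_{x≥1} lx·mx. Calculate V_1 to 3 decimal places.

1.118

lx·mx for x ≥ 1: 0, 0.4047, 0.0715, 0.0045, 0 → sum = 0.4807
V_1 = 0.4807 / l_1 = 0.4807 / 0.43 = 1.117907… → 1.118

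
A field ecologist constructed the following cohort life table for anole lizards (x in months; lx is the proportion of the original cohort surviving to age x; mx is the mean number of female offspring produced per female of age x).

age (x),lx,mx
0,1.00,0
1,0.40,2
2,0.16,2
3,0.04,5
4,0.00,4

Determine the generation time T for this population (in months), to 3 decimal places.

1.545

lx·mx: 0, 0.8, 0.32, 0.2, 0 → R0 = 1.32
x·lx·mx: 0, 0.8, 0.64, 0.6, 0 → Σ = 2.04
T = 2.04 / 1.32 = 1.545455… → 1.545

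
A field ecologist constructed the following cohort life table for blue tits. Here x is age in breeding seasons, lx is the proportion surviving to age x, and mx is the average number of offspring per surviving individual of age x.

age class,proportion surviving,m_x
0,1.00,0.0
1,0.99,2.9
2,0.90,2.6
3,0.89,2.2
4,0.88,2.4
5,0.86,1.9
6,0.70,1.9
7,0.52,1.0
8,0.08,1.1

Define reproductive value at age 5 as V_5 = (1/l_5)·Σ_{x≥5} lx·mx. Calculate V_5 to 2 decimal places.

lx·mx for x ≥ 5: 1.634, 1.33, 0.52, 0.088 → sum = 3.572
V_5 = 3.572 / l_5 = 3.572 / 0.86 = 4.153488… → 4.15

4.15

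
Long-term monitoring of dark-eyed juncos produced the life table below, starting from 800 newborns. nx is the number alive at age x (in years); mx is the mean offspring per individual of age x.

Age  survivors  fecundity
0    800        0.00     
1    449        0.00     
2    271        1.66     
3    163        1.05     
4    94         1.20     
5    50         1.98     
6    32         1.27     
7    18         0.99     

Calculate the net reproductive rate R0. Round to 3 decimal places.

lx = nx/n0 = nx/800: 1, 0.56125, 0.33875, 0.20375, 0.1175, 0.0625, 0.04, 0.0225
lx·mx by age: 0, 0, 0.562325…, 0.213938…, 0.141, 0.12375, 0.0508, 0.022275
R0 = Σ lx·mx = 1.114088… → 1.114

1.114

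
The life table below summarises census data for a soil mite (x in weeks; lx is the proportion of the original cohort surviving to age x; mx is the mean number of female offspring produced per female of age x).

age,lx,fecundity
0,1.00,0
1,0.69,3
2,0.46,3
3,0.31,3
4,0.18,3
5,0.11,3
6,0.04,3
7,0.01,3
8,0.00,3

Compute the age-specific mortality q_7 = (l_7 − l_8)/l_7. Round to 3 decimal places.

1.000

q_7 = (l_7 − l_8) / l_7 = (0.01 − 0) / 0.01
     = 0.01 / 0.01 = 1 → 1.000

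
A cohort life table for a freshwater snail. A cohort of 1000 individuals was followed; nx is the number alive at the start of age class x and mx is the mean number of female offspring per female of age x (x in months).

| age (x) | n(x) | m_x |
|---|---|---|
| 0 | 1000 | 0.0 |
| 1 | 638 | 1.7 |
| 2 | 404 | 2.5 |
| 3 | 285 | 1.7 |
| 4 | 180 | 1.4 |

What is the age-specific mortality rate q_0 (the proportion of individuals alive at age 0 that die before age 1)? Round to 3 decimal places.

0.362

lx = nx/n0 = nx/1000: 1, 0.638, 0.404, 0.285, 0.18
q_0 = (l_0 − l_1) / l_0 = (1 − 0.638) / 1
     = 0.362 / 1 = 0.362 → 0.362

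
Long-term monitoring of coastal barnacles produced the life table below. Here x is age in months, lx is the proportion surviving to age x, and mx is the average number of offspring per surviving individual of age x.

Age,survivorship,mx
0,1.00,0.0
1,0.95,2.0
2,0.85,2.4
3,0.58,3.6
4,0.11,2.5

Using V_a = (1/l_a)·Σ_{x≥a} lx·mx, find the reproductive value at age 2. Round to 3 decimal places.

5.180

lx·mx for x ≥ 2: 2.04, 2.088, 0.275 → sum = 4.403
V_2 = 4.403 / l_2 = 4.403 / 0.85 = 5.18 → 5.180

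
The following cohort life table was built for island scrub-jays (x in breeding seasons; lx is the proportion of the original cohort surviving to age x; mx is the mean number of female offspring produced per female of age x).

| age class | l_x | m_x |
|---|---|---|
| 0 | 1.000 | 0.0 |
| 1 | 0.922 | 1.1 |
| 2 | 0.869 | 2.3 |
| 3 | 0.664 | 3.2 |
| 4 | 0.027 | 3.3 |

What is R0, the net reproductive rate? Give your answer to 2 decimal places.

lx·mx by age: 0, 1.0142, 1.9987, 2.1248, 0.0891
R0 = Σ lx·mx = 5.2268 → 5.23

5.23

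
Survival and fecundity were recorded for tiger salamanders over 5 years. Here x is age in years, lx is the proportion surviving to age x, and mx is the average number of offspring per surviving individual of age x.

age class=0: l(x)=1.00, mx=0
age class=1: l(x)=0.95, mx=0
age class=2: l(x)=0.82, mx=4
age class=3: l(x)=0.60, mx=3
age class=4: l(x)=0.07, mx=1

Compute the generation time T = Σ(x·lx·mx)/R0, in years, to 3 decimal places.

lx·mx: 0, 0, 3.28, 1.8, 0.07 → R0 = 5.15
x·lx·mx: 0, 0, 6.56, 5.4, 0.28 → Σ = 12.24
T = 12.24 / 5.15 = 2.376699… → 2.377

2.377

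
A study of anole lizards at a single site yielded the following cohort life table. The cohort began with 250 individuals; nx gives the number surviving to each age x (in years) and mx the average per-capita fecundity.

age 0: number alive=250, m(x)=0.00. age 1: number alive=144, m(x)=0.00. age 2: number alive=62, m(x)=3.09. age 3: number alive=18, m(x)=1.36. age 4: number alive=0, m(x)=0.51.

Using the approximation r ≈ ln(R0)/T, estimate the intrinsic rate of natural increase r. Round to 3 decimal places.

lx = nx/n0 = nx/250: 1, 0.576, 0.248, 0.072, 0
R0 = Σ lx·mx = 0 + 0 + 0.76632 + 0.09792 + 0 = 0.86424
Σ x·lx·mx = 1.8264; T = 1.8264/0.86424 = 2.1133…
r ≈ ln(R0)/T = ln(0.86424)/2.1133… = -0.06904… → -0.069

-0.069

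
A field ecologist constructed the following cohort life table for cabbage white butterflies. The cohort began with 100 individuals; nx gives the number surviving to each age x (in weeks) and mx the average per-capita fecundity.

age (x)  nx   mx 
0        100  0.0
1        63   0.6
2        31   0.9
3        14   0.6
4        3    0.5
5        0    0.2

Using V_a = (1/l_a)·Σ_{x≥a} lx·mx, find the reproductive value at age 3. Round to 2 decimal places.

lx = nx/n0 = nx/100: 1, 0.63, 0.31, 0.14, 0.03, 0
lx·mx for x ≥ 3: 0.084, 0.015, 0 → sum = 0.099
V_3 = 0.099 / l_3 = 0.099 / 0.14 = 0.707143… → 0.71

0.71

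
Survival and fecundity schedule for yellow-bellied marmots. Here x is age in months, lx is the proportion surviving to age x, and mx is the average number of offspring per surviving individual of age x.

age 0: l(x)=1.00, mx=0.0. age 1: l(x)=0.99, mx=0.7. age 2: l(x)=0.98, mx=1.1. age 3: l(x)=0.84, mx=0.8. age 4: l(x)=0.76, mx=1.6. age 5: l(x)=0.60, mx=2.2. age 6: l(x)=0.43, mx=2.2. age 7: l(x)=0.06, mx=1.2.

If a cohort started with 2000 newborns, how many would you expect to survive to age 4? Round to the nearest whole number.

1520

Expected survivors = N0 · l_4 = 2000 × 0.76 = 1520 → 1520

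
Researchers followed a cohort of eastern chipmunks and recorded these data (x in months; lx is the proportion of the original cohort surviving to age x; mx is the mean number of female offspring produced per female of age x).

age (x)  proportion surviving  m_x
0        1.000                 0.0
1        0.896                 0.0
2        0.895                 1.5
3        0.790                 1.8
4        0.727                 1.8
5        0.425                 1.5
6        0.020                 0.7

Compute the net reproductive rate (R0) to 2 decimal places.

4.72

lx·mx by age: 0, 0, 1.3425, 1.422, 1.3086, 0.6375, 0.014
R0 = Σ lx·mx = 4.7246 → 4.72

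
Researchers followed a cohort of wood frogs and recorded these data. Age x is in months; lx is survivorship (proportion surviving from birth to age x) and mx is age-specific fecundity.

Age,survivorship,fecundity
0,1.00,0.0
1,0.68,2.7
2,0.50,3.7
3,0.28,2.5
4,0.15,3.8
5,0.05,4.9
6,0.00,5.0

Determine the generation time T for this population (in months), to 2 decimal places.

lx·mx: 0, 1.836, 1.85, 0.7, 0.57, 0.245, 0 → R0 = 5.201
x·lx·mx: 0, 1.836, 3.7, 2.1, 2.28, 1.225, 0 → Σ = 11.141
T = 11.141 / 5.201 = 2.142088… → 2.14

2.14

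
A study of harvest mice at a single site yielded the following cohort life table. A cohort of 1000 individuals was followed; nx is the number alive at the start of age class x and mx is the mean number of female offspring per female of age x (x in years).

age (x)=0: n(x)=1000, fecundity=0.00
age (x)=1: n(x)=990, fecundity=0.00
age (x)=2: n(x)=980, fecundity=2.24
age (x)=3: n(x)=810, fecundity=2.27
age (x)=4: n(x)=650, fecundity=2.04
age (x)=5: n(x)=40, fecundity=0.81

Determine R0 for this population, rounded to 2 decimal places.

5.39

lx = nx/n0 = nx/1000: 1, 0.99, 0.98, 0.81, 0.65, 0.04
lx·mx by age: 0, 0, 2.1952, 1.8387, 1.326, 0.0324
R0 = Σ lx·mx = 5.3923 → 5.39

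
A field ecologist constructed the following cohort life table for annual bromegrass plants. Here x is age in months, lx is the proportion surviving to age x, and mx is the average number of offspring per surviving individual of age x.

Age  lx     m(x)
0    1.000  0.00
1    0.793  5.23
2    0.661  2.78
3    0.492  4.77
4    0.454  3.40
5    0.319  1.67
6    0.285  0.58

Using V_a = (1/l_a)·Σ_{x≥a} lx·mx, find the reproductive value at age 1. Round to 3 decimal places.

13.333

lx·mx for x ≥ 1: 4.14739, 1.83758, 2.34684, 1.5436, 0.53273, 0.1653 → sum = 10.57344
V_1 = 10.57344 / l_1 = 10.57344 / 0.793 = 13.333468… → 13.333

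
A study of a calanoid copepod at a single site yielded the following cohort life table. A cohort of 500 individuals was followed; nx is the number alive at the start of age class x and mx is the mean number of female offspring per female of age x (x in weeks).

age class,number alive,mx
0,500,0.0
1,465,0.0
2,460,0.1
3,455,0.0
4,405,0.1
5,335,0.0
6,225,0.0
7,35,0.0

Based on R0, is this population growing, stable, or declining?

lx = nx/n0 = nx/500: 1, 0.93, 0.92, 0.91, 0.81, 0.67, 0.45, 0.07
R0 = Σ lx·mx = 0 + 0 + 0.092 + 0 + 0.081 + 0 + 0 + 0 = 0.173
R0 < 1, so the population is declining.

declining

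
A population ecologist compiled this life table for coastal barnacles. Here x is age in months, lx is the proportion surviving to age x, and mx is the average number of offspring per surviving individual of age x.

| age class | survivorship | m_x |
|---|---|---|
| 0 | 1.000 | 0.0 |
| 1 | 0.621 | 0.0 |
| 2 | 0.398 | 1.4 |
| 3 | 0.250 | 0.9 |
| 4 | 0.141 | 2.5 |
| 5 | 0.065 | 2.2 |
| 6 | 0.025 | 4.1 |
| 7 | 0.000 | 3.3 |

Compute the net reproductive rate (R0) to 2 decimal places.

1.38

lx·mx by age: 0, 0, 0.5572, 0.225, 0.3525, 0.143, 0.1025, 0
R0 = Σ lx·mx = 1.3802 → 1.38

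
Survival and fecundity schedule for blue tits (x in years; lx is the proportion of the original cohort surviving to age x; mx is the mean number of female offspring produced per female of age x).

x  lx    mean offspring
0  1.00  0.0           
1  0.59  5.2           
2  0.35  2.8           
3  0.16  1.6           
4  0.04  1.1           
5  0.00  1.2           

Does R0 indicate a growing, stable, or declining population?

R0 = Σ lx·mx = 0 + 3.068 + 0.98 + 0.256 + 0.044 + 0 = 4.348
R0 > 1, so the population is growing.

growing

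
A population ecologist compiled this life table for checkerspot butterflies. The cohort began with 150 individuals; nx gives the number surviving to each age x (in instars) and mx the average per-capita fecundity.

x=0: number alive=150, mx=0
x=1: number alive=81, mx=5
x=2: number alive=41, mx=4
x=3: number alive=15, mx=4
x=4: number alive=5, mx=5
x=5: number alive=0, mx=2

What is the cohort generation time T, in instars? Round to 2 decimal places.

lx = nx/n0 = nx/150: 1, 0.54, 0.27333…, 0.1, 0.03333…, 0
lx·mx: 0, 2.7, 1.093333…, 0.4, 0.166667…, 0 → R0 = 4.36…
x·lx·mx: 0, 2.7, 2.186667…, 1.2, 0.666667…, 0 → Σ = 6.753333…
T = 6.753333… / 4.36… = 1.54893… → 1.55

1.55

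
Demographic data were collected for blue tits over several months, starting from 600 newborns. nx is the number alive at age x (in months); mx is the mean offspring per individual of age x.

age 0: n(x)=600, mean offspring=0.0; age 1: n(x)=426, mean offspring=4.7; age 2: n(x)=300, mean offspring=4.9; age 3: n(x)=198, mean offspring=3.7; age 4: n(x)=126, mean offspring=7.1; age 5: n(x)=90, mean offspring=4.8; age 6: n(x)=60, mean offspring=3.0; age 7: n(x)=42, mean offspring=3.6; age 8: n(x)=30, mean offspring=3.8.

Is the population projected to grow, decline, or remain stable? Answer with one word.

growing

lx = nx/n0 = nx/600: 1, 0.71, 0.5, 0.33, 0.21, 0.15, 0.1, 0.07, 0.05
R0 = Σ lx·mx = 0 + 3.337 + 2.45 + 1.221 + 1.491 + 0.72 + 0.3 + 0.252 + 0.19 = 9.961
R0 > 1, so the population is growing.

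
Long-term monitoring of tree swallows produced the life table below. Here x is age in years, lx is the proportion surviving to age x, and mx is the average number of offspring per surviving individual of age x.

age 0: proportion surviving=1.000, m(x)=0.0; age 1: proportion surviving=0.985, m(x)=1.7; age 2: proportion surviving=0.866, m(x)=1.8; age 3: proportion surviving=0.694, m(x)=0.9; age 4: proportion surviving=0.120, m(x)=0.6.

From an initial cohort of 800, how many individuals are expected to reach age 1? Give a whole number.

Expected survivors = N0 · l_1 = 800 × 0.985 = 788 → 788

788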